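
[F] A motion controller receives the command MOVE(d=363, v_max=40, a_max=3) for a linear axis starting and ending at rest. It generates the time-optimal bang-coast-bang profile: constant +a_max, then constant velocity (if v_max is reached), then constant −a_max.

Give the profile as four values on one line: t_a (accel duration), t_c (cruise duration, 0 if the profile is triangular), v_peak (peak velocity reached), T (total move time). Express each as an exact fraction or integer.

t_a=11 t_c=0 v_peak=33 T=22

v_max²/a_max = 40²/3 = 1600/3
363 < 1600/3 so t_c = 0
v_peak = √(363·3) = √1089 = 33
t_a = 33/3 = 11; t_c = 0
T = 2·11 = 22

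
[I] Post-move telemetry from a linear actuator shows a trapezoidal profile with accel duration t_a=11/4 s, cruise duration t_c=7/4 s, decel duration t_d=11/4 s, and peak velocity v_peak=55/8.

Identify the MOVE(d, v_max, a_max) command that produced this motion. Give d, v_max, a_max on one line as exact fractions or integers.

a_max = (55/8)/(11/4) = 5/2
d_a = ½·55/8·11/4 = 605/64; d_c = 55/8·7/4 = 385/32
d = 2·605/64 + 385/32 = 495/16
t_c = 7/4 > 0 ⇒ limit active, v_max = 55/8

d=495/16 v_max=55/8 a_max=5/2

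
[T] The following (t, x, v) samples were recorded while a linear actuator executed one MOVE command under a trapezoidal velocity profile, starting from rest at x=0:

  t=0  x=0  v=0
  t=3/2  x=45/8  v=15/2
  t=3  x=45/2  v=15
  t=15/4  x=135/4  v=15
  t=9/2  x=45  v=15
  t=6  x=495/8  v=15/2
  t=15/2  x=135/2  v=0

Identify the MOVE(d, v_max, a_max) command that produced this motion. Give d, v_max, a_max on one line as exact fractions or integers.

final state: t=15/2, x=135/2, v=0 → d = 135/2
a_max = (15/2−0)/(3/2−0) = 5
max v = 15 over t∈[3,9/2] → v_max = 15
check: 15·(3+3/2) = 135/2 ✓

d=135/2 v_max=15 a_max=5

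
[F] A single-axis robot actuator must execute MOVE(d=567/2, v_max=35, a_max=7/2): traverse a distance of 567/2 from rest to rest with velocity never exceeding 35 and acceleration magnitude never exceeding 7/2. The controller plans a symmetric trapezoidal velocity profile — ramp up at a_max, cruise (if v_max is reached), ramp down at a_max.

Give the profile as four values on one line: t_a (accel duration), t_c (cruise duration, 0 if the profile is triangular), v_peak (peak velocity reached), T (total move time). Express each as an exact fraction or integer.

vₘ²/aₘ = 35²/(7/2) = 350
567/2 < 350 → triangular
v_peak = √(567/2·7/2) = √(3969/4) = 63/2
t_a = (63/2)/(7/2) = 9; t_c = 0
T = 2·9 = 18

t_a=9 t_c=0 v_peak=63/2 T=18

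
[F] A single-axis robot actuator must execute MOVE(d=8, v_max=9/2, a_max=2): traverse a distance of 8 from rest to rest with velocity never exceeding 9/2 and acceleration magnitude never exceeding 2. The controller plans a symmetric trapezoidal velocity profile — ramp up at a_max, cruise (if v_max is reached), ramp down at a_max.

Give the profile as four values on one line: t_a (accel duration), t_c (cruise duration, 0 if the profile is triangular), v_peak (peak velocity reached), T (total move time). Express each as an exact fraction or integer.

t_a=2 t_c=0 v_peak=4 T=4

v_max²/a_max = (9/2)²/2 = 81/8
8 < 81/8 ⇒ no cruise
v_peak = √(8·2) = √16 = 4
t_a = 4/2 = 2; t_c = 0
T = 2·2 = 4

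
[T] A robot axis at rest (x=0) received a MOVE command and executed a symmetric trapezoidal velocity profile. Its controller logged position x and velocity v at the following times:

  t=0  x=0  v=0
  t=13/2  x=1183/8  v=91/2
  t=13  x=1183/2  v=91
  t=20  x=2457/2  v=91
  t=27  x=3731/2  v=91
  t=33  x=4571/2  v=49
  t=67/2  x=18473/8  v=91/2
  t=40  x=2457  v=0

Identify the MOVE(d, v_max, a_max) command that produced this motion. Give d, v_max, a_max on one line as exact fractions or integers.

d=2457 v_max=91 a_max=7

final state: t=40, x=2457, v=0 → d = 2457
a_max = (91/2−0)/(13/2−0) = 7
max v = 91 over t∈[13,27] → v_max = 91
check: 91·(13+14) = 2457 ✓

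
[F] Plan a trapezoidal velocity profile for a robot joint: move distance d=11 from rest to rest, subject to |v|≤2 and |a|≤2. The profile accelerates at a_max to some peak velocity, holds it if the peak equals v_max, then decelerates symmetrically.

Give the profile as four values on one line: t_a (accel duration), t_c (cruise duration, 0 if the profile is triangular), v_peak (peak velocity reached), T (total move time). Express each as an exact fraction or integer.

(v_max)²/a_max = 2²/2 = 2
11 ≥ 2 ⇒ cruise phase
t_a = 2/2 = 1; v_peak = 2
d_cruise = 11 − 2 = 9; t_c = 9/2
T = 2·1 + 9/2 = 13/2

t_a=1 t_c=9/2 v_peak=2 T=13/2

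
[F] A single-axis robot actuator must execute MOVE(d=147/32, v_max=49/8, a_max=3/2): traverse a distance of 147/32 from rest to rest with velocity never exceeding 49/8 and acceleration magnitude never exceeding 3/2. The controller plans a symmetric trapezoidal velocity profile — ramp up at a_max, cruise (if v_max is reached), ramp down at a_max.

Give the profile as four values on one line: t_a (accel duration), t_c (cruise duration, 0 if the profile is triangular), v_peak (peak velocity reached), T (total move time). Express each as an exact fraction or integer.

vₘ²/aₘ = (49/8)²/(3/2) = 2401/96
147/32 < 2401/96 so t_c = 0
v_peak = √(147/32·3/2) = √(441/64) = 21/8
t_a = (21/8)/(3/2) = 7/4; t_c = 0
T = 2·7/4 = 7/2

t_a=7/4 t_c=0 v_peak=21/8 T=7/2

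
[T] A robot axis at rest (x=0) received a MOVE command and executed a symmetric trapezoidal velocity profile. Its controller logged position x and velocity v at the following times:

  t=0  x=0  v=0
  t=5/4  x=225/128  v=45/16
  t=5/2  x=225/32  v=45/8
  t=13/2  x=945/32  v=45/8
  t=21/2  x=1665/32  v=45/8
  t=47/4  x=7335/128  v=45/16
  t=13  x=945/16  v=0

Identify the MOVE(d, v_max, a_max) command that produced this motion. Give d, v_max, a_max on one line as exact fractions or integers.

d=945/16 v_max=45/8 a_max=9/4

final state: t=13, x=945/16, v=0 → d = 945/16
a_max = (45/16−0)/(5/4−0) = 9/4
max v = 45/8 over t∈[5/2,21/2] → v_max = 45/8
check: 45/8·(5/2+8) = 945/16 ✓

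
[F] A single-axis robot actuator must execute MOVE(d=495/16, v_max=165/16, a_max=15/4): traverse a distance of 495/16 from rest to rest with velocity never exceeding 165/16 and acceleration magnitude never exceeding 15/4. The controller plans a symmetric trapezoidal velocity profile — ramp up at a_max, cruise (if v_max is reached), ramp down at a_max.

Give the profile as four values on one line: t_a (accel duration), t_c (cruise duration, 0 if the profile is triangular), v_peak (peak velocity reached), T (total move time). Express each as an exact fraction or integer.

t_a=11/4 t_c=1/4 v_peak=165/16 T=23/4

v_max²/a_max = (165/16)²/(15/4) = 1815/64
495/16 ≥ 1815/64 ⇒ cruise phase
t_a = (165/16)/(15/4) = 11/4; v_peak = 165/16
d_cruise = 495/16 − 1815/64 = 165/64; t_c = (165/64)/(165/16) = 1/4
T = 2·11/4 + 1/4 = 23/4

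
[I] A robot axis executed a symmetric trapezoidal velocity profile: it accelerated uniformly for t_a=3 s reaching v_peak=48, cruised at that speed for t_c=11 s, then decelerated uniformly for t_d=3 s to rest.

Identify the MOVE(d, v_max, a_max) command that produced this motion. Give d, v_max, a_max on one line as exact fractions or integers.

a_max = 48/3 = 16
d_a = ½·48·3 = 72; d_c = 48·11 = 528
d = 2·72 + 528 = 672
t_c = 11 > 0 → v_max = v_peak = 48

d=672 v_max=48 a_max=16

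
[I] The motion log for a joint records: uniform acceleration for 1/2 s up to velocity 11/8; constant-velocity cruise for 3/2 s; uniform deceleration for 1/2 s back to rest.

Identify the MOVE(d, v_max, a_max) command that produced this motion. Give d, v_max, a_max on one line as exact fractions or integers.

d=11/4 v_max=11/8 a_max=11/4

a_max = (11/8)/(1/2) = 11/4
d_a = ½·11/8·1/2 = 11/32; d_c = 11/8·3/2 = 33/16
d = 2·11/32 + 33/16 = 11/4
t_c = 3/2 > 0 ⇒ limit active, v_max = 11/8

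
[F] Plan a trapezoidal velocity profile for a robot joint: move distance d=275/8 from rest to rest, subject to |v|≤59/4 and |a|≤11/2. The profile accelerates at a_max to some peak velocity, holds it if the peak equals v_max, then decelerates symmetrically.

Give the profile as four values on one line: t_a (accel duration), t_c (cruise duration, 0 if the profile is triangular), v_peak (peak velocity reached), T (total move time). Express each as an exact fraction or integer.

vₘ²/aₘ = (59/4)²/(11/2) = 3481/88
275/8 < 3481/88 so t_c = 0
v_peak = √(275/8·11/2) = √(3025/16) = 55/4
t_a = (55/4)/(11/2) = 5/2; t_c = 0
T = 2·5/2 = 5

t_a=5/2 t_c=0 v_peak=55/4 T=5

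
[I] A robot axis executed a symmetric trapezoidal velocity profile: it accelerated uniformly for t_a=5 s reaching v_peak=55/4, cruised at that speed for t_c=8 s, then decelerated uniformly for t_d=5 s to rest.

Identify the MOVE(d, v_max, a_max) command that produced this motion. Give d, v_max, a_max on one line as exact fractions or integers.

d=715/4 v_max=55/4 a_max=11/4

a_max = (55/4)/5 = 11/4
d_a = ½·55/4·5 = 275/8; d_c = 55/4·8 = 110
d = 2·275/8 + 110 = 715/4
t_c = 8 > 0 → v_max = v_peak = 55/4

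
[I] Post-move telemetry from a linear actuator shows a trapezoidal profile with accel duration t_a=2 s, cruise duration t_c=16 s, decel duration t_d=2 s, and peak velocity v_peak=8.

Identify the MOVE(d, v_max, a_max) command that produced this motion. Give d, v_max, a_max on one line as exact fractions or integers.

d=144 v_max=8 a_max=4

a_max = 8/2 = 4
d_a = ½·8·2 = 8; d_c = 8·16 = 128
d = 2·8 + 128 = 144
t_c = 16 > 0 → v_max = v_peak = 8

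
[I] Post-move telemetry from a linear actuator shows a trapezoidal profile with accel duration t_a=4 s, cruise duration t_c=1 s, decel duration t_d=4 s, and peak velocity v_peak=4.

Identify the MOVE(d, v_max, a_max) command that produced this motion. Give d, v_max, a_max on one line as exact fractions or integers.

a_max = 4/4 = 1
d_a = ½·4·4 = 8; d_c = 4·1 = 4
d = 2·8 + 4 = 20
t_c = 1 > 0 ⇒ limit active, v_max = 4

d=20 v_max=4 a_max=1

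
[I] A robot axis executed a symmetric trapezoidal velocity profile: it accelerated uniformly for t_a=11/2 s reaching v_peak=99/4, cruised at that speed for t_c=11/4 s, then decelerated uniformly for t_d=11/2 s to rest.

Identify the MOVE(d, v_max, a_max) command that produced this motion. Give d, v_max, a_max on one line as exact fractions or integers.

a_max = (99/4)/(11/2) = 9/2
d_a = ½·99/4·11/2 = 1089/16; d_c = 99/4·11/4 = 1089/16
d = 2·1089/16 + 1089/16 = 3267/16
t_c = 11/4 > 0 so v_max = 99/4

d=3267/16 v_max=99/4 a_max=9/2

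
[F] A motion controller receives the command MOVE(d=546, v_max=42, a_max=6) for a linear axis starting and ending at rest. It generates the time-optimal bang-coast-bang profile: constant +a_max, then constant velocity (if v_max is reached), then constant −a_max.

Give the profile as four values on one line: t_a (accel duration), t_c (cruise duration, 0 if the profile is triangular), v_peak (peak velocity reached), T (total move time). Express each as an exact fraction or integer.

t_a=7 t_c=6 v_peak=42 T=20

(v_max)²/a_max = 42²/6 = 294
546 ≥ 294 → trapezoidal
t_a = 42/6 = 7; v_peak = 42
d_cruise = 546 − 294 = 252; t_c = 252/42 = 6
T = 2·7 + 6 = 20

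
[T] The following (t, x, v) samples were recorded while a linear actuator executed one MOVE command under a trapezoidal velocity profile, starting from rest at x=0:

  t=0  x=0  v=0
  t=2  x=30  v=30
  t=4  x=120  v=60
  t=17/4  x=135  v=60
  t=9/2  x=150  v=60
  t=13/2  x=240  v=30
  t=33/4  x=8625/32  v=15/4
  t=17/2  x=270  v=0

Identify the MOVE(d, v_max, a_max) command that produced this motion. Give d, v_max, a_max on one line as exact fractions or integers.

d=270 v_max=60 a_max=15

final state: t=17/2, x=270, v=0 → d = 270
a_max = (30−0)/(2−0) = 15
max v = 60 over t∈[4,9/2] → v_max = 60
check: 60·(4+1/2) = 270 ✓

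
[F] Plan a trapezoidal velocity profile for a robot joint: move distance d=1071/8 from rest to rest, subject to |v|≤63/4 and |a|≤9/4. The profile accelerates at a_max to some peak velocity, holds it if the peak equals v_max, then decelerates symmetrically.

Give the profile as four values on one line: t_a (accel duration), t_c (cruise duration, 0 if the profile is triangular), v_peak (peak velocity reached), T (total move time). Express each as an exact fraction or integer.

t_a=7 t_c=3/2 v_peak=63/4 T=31/2

vₘ²/aₘ = (63/4)²/(9/4) = 441/4
1071/8 ≥ 441/4 so v_max reached
t_a = (63/4)/(9/4) = 7; v_peak = 63/4
d_cruise = 1071/8 − 441/4 = 189/8; t_c = (189/8)/(63/4) = 3/2
T = 2·7 + 3/2 = 31/2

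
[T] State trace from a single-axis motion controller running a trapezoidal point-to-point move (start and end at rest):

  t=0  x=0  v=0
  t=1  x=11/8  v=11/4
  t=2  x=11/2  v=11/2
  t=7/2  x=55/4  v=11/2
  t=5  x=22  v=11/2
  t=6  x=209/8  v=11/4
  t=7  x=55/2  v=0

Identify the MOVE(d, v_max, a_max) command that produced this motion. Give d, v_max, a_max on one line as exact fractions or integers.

final state: t=7, x=55/2, v=0 → d = 55/2
a_max = (11/4−0)/(1−0) = 11/4
max v = 11/2 over t∈[2,5] → v_max = 11/2
check: 11/2·(2+3) = 55/2 ✓

d=55/2 v_max=11/2 a_max=11/4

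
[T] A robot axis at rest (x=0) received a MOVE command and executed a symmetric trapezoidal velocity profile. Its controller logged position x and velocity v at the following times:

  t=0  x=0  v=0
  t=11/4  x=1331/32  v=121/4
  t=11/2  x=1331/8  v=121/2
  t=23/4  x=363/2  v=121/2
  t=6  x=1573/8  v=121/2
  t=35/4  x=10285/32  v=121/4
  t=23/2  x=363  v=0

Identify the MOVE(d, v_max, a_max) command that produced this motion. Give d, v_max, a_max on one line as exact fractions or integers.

final state: t=23/2, x=363, v=0 → d = 363
a_max = (121/4−0)/(11/4−0) = 11
max v = 121/2 over t∈[11/2,6] → v_max = 121/2
check: 121/2·(11/2+1/2) = 363 ✓

d=363 v_max=121/2 a_max=11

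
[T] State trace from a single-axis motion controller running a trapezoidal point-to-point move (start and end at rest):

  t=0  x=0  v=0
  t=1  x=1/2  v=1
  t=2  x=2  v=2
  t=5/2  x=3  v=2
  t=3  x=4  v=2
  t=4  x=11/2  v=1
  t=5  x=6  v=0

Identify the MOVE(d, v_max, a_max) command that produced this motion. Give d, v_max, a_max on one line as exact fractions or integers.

d=6 v_max=2 a_max=1

final state: t=5, x=6, v=0 → d = 6
a_max = (1−0)/(1−0) = 1
max v = 2 over t∈[2,3] → v_max = 2
check: 2·(2+1) = 6 ✓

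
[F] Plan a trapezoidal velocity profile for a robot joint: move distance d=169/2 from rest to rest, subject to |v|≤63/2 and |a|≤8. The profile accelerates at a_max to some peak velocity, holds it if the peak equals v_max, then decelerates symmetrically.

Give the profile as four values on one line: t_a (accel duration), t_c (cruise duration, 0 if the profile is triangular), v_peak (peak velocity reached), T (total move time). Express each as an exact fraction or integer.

(v_max)²/a_max = (63/2)²/8 = 3969/32
169/2 < 3969/32 → triangular
v_peak = √(169/2·8) = √676 = 26
t_a = 26/8 = 13/4; t_c = 0
T = 2·13/4 = 13/2

t_a=13/4 t_c=0 v_peak=26 T=13/2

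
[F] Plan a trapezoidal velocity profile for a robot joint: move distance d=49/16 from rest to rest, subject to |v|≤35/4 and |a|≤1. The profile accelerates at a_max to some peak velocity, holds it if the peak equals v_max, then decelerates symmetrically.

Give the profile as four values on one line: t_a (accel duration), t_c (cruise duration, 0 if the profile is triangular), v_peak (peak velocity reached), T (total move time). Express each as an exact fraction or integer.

vₘ²/aₘ = (35/4)²/1 = 1225/16
49/16 < 1225/16 → triangular
v_peak = √(49/16·1) = √(49/16) = 7/4
t_a = (7/4)/1 = 7/4; t_c = 0
T = 2·7/4 = 7/2

t_a=7/4 t_c=0 v_peak=7/4 T=7/2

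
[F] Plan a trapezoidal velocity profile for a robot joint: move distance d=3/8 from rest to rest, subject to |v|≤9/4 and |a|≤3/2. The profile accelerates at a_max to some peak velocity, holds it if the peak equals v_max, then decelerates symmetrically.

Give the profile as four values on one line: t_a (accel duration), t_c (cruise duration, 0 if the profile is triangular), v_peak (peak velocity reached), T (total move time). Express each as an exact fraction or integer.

t_a=1/2 t_c=0 v_peak=3/4 T=1

v_max²/a_max = (9/4)²/(3/2) = 27/8
3/8 < 27/8 → triangular
v_peak = √(3/8·3/2) = √(9/16) = 3/4
t_a = (3/4)/(3/2) = 1/2; t_c = 0
T = 2·1/2 = 1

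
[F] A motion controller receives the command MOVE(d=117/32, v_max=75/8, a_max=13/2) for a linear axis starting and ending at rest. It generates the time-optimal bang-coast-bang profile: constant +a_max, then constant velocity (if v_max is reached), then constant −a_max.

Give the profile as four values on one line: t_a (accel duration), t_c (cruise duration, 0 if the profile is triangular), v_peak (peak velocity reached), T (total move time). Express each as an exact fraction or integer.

t_a=3/4 t_c=0 v_peak=39/8 T=3/2

vₘ²/aₘ = (75/8)²/(13/2) = 5625/416
117/32 < 5625/416 → triangular
v_peak = √(117/32·13/2) = √(1521/64) = 39/8
t_a = (39/8)/(13/2) = 3/4; t_c = 0
T = 2·3/4 = 3/2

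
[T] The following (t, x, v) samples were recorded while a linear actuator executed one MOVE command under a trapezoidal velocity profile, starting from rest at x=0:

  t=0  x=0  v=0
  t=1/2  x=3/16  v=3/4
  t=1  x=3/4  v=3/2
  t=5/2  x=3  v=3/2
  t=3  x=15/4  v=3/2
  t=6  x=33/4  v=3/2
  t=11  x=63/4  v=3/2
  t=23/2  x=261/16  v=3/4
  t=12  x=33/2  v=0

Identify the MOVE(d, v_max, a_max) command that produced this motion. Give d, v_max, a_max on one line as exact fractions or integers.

final state: t=12, x=33/2, v=0 → d = 33/2
a_max = (3/4−0)/(1/2−0) = 3/2
max v = 3/2 over t∈[1,11] → v_max = 3/2
check: 3/2·(1+10) = 33/2 ✓

d=33/2 v_max=3/2 a_max=3/2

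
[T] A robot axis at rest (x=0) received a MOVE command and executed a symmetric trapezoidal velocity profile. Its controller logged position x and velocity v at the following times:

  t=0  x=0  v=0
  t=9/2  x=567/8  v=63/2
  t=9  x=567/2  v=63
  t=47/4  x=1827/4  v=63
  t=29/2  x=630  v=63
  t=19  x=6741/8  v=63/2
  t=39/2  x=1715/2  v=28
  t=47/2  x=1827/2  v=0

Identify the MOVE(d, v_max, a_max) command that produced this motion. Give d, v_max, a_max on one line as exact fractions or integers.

final state: t=47/2, x=1827/2, v=0 → d = 1827/2
a_max = (63/2−0)/(9/2−0) = 7
max v = 63 over t∈[9,29/2] → v_max = 63
check: 63·(9+11/2) = 1827/2 ✓

d=1827/2 v_max=63 a_max=7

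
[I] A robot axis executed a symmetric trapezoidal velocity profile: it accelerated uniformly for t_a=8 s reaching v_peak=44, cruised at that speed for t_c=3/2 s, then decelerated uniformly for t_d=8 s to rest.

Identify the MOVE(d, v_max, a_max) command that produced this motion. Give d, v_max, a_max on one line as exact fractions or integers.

d=418 v_max=44 a_max=11/2

a_max = 44/8 = 11/2
d_a = ½·44·8 = 176; d_c = 44·3/2 = 66
d = 2·176 + 66 = 418
t_c = 3/2 > 0 → v_max = v_peak = 44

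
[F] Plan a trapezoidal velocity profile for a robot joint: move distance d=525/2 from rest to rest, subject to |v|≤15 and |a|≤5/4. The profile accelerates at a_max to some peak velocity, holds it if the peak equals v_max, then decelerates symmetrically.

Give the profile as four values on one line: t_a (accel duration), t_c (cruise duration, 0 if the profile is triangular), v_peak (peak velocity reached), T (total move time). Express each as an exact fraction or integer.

v_max²/a_max = 15²/(5/4) = 180
525/2 ≥ 180 so v_max reached
t_a = 15/(5/4) = 12; v_peak = 15
d_cruise = 525/2 − 180 = 165/2; t_c = (165/2)/15 = 11/2
T = 2·12 + 11/2 = 59/2

t_a=12 t_c=11/2 v_peak=15 T=59/2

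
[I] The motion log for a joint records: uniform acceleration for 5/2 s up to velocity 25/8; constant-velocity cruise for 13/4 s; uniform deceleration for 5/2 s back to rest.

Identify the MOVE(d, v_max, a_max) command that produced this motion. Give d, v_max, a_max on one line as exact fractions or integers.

a_max = (25/8)/(5/2) = 5/4
d_a = ½·25/8·5/2 = 125/32; d_c = 25/8·13/4 = 325/32
d = 2·125/32 + 325/32 = 575/32
t_c = 13/4 > 0 so v_max = 25/8

d=575/32 v_max=25/8 a_max=5/4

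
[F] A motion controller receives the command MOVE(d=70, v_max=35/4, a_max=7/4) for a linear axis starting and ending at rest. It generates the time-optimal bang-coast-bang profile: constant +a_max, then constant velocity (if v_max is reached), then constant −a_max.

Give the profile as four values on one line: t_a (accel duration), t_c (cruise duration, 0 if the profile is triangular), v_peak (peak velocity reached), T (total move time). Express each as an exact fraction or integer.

v_max²/a_max = (35/4)²/(7/4) = 175/4
70 ≥ 175/4 ⇒ cruise phase
t_a = (35/4)/(7/4) = 5; v_peak = 35/4
d_cruise = 70 − 175/4 = 105/4; t_c = (105/4)/(35/4) = 3
T = 2·5 + 3 = 13

t_a=5 t_c=3 v_peak=35/4 T=13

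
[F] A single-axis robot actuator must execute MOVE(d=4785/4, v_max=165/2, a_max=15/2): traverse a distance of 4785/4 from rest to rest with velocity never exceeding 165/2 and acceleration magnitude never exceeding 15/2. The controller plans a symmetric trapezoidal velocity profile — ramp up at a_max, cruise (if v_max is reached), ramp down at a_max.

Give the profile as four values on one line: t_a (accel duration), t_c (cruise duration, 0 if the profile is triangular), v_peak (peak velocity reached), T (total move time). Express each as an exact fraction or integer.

t_a=11 t_c=7/2 v_peak=165/2 T=51/2

(v_max)²/a_max = (165/2)²/(15/2) = 1815/2
4785/4 ≥ 1815/2 → trapezoidal
t_a = (165/2)/(15/2) = 11; v_peak = 165/2
d_cruise = 4785/4 − 1815/2 = 1155/4; t_c = (1155/4)/(165/2) = 7/2
T = 2·11 + 7/2 = 51/2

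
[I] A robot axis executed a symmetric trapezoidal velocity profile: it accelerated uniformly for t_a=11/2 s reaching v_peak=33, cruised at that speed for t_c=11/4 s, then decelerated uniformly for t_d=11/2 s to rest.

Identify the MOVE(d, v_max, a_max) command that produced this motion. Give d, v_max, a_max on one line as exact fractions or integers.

d=1089/4 v_max=33 a_max=6

a_max = 33/(11/2) = 6
d_a = ½·33·11/2 = 363/4; d_c = 33·11/4 = 363/4
d = 2·363/4 + 363/4 = 1089/4
t_c = 11/4 > 0 → v_max = v_peak = 33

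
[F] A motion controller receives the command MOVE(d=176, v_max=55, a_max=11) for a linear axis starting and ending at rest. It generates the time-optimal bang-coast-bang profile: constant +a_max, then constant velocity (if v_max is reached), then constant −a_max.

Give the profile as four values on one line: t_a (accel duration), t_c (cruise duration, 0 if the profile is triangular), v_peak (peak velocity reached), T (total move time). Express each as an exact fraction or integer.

(v_max)²/a_max = 55²/11 = 275
176 < 275 ⇒ no cruise
v_peak = √(176·11) = √1936 = 44
t_a = 44/11 = 4; t_c = 0
T = 2·4 = 8

t_a=4 t_c=0 v_peak=44 T=8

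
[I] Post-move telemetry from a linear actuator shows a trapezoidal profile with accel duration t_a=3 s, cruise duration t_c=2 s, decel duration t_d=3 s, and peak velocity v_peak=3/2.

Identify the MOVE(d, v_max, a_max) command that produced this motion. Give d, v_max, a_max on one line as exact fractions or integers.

a_max = (3/2)/3 = 1/2
d_a = ½·3/2·3 = 9/4; d_c = 3/2·2 = 3
d = 2·9/4 + 3 = 15/2
t_c = 2 > 0 ⇒ limit active, v_max = 3/2

d=15/2 v_max=3/2 a_max=1/2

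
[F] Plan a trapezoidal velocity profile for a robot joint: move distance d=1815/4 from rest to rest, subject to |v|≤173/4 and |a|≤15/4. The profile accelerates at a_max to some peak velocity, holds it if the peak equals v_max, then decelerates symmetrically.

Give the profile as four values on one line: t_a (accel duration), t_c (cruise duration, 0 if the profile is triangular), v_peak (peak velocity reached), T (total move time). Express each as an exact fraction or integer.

v_max²/a_max = (173/4)²/(15/4) = 29929/60
1815/4 < 29929/60 ⇒ no cruise
v_peak = √(1815/4·15/4) = √(27225/16) = 165/4
t_a = (165/4)/(15/4) = 11; t_c = 0
T = 2·11 = 22

t_a=11 t_c=0 v_peak=165/4 T=22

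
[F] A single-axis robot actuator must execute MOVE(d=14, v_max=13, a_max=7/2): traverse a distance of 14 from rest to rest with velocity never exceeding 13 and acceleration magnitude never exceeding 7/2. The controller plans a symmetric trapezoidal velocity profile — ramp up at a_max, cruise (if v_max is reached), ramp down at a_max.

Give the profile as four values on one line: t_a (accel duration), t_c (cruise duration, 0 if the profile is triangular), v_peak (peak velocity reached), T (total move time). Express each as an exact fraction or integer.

t_a=2 t_c=0 v_peak=7 T=4

(v_max)²/a_max = 13²/(7/2) = 338/7
14 < 338/7 so t_c = 0
v_peak = √(14·7/2) = √49 = 7
t_a = 7/(7/2) = 2; t_c = 0
T = 2·2 = 4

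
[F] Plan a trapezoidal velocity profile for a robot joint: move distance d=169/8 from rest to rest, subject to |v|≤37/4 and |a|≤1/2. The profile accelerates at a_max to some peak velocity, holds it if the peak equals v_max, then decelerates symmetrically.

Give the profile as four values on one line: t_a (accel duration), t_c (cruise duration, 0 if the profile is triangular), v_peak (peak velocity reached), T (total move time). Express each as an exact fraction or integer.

v_max²/a_max = (37/4)²/(1/2) = 1369/8
169/8 < 1369/8 ⇒ no cruise
v_peak = √(169/8·1/2) = √(169/16) = 13/4
t_a = (13/4)/(1/2) = 13/2; t_c = 0
T = 2·13/2 = 13

t_a=13/2 t_c=0 v_peak=13/4 T=13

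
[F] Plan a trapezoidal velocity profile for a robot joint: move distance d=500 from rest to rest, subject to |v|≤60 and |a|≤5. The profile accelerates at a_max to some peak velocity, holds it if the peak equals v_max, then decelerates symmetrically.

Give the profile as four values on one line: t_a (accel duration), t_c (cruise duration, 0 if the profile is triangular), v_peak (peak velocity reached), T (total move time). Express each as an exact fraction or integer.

t_a=10 t_c=0 v_peak=50 T=20

(v_max)²/a_max = 60²/5 = 720
500 < 720 ⇒ no cruise
v_peak = √(500·5) = √2500 = 50
t_a = 50/5 = 10; t_c = 0
T = 2·10 = 20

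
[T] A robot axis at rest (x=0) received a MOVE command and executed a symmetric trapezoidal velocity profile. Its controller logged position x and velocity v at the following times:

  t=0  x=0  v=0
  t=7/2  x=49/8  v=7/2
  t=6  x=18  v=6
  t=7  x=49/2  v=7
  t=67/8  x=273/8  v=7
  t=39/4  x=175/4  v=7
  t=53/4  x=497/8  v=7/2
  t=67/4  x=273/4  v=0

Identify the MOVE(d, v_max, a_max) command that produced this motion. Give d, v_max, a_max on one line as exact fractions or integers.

d=273/4 v_max=7 a_max=1

final state: t=67/4, x=273/4, v=0 → d = 273/4
a_max = (7/2−0)/(7/2−0) = 1
max v = 7 over t∈[7,39/4] → v_max = 7
check: 7·(7+11/4) = 273/4 ✓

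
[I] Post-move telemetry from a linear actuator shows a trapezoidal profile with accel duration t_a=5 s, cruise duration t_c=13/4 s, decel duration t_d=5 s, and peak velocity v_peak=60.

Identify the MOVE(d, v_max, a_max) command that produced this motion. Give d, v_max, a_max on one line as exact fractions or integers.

d=495 v_max=60 a_max=12

a_max = 60/5 = 12
d_a = ½·60·5 = 150; d_c = 60·13/4 = 195
d = 2·150 + 195 = 495
t_c = 13/4 > 0 → v_max = v_peak = 60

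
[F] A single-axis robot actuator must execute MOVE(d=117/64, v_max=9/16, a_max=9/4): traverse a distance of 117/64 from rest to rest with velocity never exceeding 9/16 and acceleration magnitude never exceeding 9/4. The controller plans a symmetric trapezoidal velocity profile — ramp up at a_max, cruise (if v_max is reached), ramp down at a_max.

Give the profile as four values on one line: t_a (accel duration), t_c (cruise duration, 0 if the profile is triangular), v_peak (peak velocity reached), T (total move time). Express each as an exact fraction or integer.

(v_max)²/a_max = (9/16)²/(9/4) = 9/64
117/64 ≥ 9/64 ⇒ cruise phase
t_a = (9/16)/(9/4) = 1/4; v_peak = 9/16
d_cruise = 117/64 − 9/64 = 27/16; t_c = (27/16)/(9/16) = 3
T = 2·1/4 + 3 = 7/2

t_a=1/4 t_c=3 v_peak=9/16 T=7/2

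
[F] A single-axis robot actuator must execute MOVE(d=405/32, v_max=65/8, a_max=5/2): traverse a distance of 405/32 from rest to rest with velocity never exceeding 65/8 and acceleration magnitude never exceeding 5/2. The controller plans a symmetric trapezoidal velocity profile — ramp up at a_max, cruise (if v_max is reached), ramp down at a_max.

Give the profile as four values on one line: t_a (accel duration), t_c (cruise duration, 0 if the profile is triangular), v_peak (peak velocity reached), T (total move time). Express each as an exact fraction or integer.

t_a=9/4 t_c=0 v_peak=45/8 T=9/2

(v_max)²/a_max = (65/8)²/(5/2) = 845/32
405/32 < 845/32 so t_c = 0
v_peak = √(405/32·5/2) = √(2025/64) = 45/8
t_a = (45/8)/(5/2) = 9/4; t_c = 0
T = 2·9/4 = 9/2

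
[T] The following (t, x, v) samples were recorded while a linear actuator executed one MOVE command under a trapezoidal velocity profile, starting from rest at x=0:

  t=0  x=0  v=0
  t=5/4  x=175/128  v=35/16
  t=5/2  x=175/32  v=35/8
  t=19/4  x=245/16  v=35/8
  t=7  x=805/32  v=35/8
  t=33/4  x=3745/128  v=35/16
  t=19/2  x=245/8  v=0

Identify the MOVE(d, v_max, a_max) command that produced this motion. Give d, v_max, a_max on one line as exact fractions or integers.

final state: t=19/2, x=245/8, v=0 → d = 245/8
a_max = (35/16−0)/(5/4−0) = 7/4
max v = 35/8 over t∈[5/2,7] → v_max = 35/8
check: 35/8·(5/2+9/2) = 245/8 ✓

d=245/8 v_max=35/8 a_max=7/4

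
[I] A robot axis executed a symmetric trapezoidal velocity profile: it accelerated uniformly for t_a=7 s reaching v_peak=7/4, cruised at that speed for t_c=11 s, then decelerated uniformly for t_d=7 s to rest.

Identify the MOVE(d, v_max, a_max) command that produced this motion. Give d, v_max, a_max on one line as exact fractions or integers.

a_max = (7/4)/7 = 1/4
d_a = ½·7/4·7 = 49/8; d_c = 7/4·11 = 77/4
d = 2·49/8 + 77/4 = 63/2
t_c = 11 > 0 so v_max = 7/4

d=63/2 v_max=7/4 a_max=1/4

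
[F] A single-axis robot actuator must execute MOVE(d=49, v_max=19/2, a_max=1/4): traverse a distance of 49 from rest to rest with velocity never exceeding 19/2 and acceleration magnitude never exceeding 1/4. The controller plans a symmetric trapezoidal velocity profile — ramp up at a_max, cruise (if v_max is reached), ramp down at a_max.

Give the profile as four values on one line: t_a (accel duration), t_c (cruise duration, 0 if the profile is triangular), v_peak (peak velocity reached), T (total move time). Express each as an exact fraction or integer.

t_a=14 t_c=0 v_peak=7/2 T=28

v_max²/a_max = (19/2)²/(1/4) = 361
49 < 361 so t_c = 0
v_peak = √(49·1/4) = √(49/4) = 7/2
t_a = (7/2)/(1/4) = 14; t_c = 0
T = 2·14 = 28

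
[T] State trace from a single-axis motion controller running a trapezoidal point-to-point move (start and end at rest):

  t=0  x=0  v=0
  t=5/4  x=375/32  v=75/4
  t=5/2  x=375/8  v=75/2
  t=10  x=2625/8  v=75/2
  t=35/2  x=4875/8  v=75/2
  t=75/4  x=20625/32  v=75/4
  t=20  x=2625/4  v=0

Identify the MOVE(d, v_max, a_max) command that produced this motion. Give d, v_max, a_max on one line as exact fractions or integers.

final state: t=20, x=2625/4, v=0 → d = 2625/4
a_max = (75/4−0)/(5/4−0) = 15
max v = 75/2 over t∈[5/2,35/2] → v_max = 75/2
check: 75/2·(5/2+15) = 2625/4 ✓

d=2625/4 v_max=75/2 a_max=15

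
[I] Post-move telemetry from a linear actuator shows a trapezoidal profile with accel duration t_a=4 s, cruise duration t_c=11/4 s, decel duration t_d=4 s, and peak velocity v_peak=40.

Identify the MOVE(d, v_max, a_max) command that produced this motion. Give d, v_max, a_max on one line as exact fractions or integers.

a_max = 40/4 = 10
d_a = ½·40·4 = 80; d_c = 40·11/4 = 110
d = 2·80 + 110 = 270
t_c = 11/4 > 0 so v_max = 40

d=270 v_max=40 a_max=10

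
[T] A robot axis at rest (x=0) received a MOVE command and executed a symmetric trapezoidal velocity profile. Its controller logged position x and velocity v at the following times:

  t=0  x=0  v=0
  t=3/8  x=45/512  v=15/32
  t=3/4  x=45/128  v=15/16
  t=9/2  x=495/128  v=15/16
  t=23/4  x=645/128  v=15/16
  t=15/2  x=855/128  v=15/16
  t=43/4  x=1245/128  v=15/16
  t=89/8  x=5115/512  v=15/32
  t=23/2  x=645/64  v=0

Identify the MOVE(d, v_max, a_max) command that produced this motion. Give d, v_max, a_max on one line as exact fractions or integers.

final state: t=23/2, x=645/64, v=0 → d = 645/64
a_max = (15/32−0)/(3/8−0) = 5/4
max v = 15/16 over t∈[3/4,43/4] → v_max = 15/16
check: 15/16·(3/4+10) = 645/64 ✓

d=645/64 v_max=15/16 a_max=5/4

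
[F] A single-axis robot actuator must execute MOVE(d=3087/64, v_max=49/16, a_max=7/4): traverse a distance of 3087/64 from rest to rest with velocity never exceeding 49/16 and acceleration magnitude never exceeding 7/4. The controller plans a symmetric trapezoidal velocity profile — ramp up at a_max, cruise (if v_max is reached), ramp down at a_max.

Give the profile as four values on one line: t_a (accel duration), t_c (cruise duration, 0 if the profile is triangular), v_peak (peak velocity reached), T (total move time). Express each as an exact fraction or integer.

t_a=7/4 t_c=14 v_peak=49/16 T=35/2

(v_max)²/a_max = (49/16)²/(7/4) = 343/64
3087/64 ≥ 343/64 so v_max reached
t_a = (49/16)/(7/4) = 7/4; v_peak = 49/16
d_cruise = 3087/64 − 343/64 = 343/8; t_c = (343/8)/(49/16) = 14
T = 2·7/4 + 14 = 35/2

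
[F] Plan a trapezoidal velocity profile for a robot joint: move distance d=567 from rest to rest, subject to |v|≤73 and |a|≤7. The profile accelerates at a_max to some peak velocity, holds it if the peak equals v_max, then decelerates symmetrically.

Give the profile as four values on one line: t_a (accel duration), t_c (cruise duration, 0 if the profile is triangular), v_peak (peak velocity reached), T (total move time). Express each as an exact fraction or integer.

vₘ²/aₘ = 73²/7 = 5329/7
567 < 5329/7 so t_c = 0
v_peak = √(567·7) = √3969 = 63
t_a = 63/7 = 9; t_c = 0
T = 2·9 = 18

t_a=9 t_c=0 v_peak=63 T=18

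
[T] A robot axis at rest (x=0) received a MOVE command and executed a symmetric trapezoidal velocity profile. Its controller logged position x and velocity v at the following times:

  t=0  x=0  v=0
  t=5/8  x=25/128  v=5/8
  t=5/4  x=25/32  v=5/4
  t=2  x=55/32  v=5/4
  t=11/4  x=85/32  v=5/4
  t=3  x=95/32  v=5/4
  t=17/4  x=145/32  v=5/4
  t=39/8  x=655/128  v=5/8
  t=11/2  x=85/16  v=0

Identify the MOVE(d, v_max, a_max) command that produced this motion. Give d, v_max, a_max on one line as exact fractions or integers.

d=85/16 v_max=5/4 a_max=1

final state: t=11/2, x=85/16, v=0 → d = 85/16
a_max = (5/8−0)/(5/8−0) = 1
max v = 5/4 over t∈[5/4,17/4] → v_max = 5/4
check: 5/4·(5/4+3) = 85/16 ✓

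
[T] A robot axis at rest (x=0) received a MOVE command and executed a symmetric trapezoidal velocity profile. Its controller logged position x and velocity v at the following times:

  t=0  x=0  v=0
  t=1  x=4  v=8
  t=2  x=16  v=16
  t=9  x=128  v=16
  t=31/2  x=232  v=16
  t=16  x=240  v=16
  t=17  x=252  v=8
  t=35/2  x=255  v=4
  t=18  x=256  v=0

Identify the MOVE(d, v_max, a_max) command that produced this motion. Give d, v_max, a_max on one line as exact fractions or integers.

final state: t=18, x=256, v=0 → d = 256
a_max = (8−0)/(1−0) = 8
max v = 16 over t∈[2,16] → v_max = 16
check: 16·(2+14) = 256 ✓

d=256 v_max=16 a_max=8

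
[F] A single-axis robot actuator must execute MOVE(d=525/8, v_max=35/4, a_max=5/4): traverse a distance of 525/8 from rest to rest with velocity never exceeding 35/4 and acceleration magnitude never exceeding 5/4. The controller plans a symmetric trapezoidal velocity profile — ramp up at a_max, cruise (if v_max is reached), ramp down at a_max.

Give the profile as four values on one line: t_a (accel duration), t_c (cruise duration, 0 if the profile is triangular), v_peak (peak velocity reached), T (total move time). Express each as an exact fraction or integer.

t_a=7 t_c=1/2 v_peak=35/4 T=29/2

vₘ²/aₘ = (35/4)²/(5/4) = 245/4
525/8 ≥ 245/4 ⇒ cruise phase
t_a = (35/4)/(5/4) = 7; v_peak = 35/4
d_cruise = 525/8 − 245/4 = 35/8; t_c = (35/8)/(35/4) = 1/2
T = 2·7 + 1/2 = 29/2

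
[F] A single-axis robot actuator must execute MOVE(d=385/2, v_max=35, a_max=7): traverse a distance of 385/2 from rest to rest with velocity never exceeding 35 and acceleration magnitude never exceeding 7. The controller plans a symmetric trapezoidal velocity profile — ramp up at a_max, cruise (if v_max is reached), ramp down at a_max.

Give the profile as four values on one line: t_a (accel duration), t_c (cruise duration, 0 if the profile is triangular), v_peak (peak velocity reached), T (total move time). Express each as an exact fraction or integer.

t_a=5 t_c=1/2 v_peak=35 T=21/2

vₘ²/aₘ = 35²/7 = 175
385/2 ≥ 175 → trapezoidal
t_a = 35/7 = 5; v_peak = 35
d_cruise = 385/2 − 175 = 35/2; t_c = (35/2)/35 = 1/2
T = 2·5 + 1/2 = 21/2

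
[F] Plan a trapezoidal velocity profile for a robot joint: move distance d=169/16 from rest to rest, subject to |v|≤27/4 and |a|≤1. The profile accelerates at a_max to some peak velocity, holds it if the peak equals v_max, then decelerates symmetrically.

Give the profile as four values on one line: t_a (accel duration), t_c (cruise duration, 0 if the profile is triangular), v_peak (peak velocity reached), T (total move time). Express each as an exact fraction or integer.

t_a=13/4 t_c=0 v_peak=13/4 T=13/2

(v_max)²/a_max = (27/4)²/1 = 729/16
169/16 < 729/16 ⇒ no cruise
v_peak = √(169/16·1) = √(169/16) = 13/4
t_a = (13/4)/1 = 13/4; t_c = 0
T = 2·13/4 = 13/2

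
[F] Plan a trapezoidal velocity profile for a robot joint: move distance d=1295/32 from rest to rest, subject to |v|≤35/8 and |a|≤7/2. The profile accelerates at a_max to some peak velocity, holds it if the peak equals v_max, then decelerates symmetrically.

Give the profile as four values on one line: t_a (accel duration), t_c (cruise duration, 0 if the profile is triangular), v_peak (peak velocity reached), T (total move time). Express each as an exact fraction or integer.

(v_max)²/a_max = (35/8)²/(7/2) = 175/32
1295/32 ≥ 175/32 so v_max reached
t_a = (35/8)/(7/2) = 5/4; v_peak = 35/8
d_cruise = 1295/32 − 175/32 = 35; t_c = 35/(35/8) = 8
T = 2·5/4 + 8 = 21/2

t_a=5/4 t_c=8 v_peak=35/8 T=21/2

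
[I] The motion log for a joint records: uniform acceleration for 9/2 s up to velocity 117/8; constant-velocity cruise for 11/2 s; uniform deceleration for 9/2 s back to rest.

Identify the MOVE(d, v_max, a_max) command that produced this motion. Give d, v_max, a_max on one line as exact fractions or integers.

a_max = (117/8)/(9/2) = 13/4
d_a = ½·117/8·9/2 = 1053/32; d_c = 117/8·11/2 = 1287/16
d = 2·1053/32 + 1287/16 = 585/4
t_c = 11/2 > 0 so v_max = 117/8

d=585/4 v_max=117/8 a_max=13/4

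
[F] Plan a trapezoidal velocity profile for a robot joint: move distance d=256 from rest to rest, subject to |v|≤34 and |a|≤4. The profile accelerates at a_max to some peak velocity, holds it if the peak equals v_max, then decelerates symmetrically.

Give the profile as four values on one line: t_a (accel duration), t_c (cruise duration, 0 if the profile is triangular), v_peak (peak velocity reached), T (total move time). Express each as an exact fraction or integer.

t_a=8 t_c=0 v_peak=32 T=16

v_max²/a_max = 34²/4 = 289
256 < 289 ⇒ no cruise
v_peak = √(256·4) = √1024 = 32
t_a = 32/4 = 8; t_c = 0
T = 2·8 = 16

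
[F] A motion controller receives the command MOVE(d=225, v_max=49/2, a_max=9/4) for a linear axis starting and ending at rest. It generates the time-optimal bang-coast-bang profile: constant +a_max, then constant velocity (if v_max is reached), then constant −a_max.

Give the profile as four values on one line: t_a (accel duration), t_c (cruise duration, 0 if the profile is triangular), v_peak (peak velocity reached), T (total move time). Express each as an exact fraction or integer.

t_a=10 t_c=0 v_peak=45/2 T=20

(v_max)²/a_max = (49/2)²/(9/4) = 2401/9
225 < 2401/9 ⇒ no cruise
v_peak = √(225·9/4) = √(2025/4) = 45/2
t_a = (45/2)/(9/4) = 10; t_c = 0
T = 2·10 = 20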